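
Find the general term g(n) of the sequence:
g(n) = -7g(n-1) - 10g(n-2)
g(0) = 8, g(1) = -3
Characteristic equation: x² + 7x + 10 = 0, which factors as (x - (-2))(x - (-5)) = 0.
Roots r₁ = -2, r₂ = -5 (distinct).
General solution: g(n) = A·(-2)^n + B·(-5)^n.
From g(0) = 8: A + B = 8.
From g(1) = -3: -2A - 5B = -3.
Solving: A = \frac{37}{3}, B = - \frac{13}{3}.
So g(n) = \frac{37 \left(-2\right)^{n}}{3} - \frac{13 \left(-5\right)^{n}}{3}.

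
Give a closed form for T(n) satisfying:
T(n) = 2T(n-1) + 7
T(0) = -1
First-order linear non-homogeneous.
Homogeneous solution: T_h(n) = A·(2)^n.
Try constant particular solution T_p = K: K = 2K + 7 ⇒ K = -7.
General: T(n) = A·(2)^n - 7.
Apply T(0) = -1: A - 7 = -1 ⇒ A = 6.
So T(n) = 6 \cdot 2^{n} - 7.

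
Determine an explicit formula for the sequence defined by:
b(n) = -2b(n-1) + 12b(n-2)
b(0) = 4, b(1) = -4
Characteristic equation: x² + 2x - 12 = 0.
Discriminant Δ = (-2)² + 4·(12) = 52.
Roots r₁,₂ = (-2 ± √52)/2, so r₁ = -1 + \sqrt{13}, r₂ = - \sqrt{13} - 1.
General solution: b(n) = A·r₁^n + B·r₂^n.
From the initial conditions, A + B = 4 and r₁A + r₂B = -4.
Since r₁ - r₂ = √52: A = (-4 - (4)r₂)/√52 = 2, and B = 4 - A = 2.
So b(n) = \left(2\right)\left(-1 + \sqrt{13}\right)^n + \left(2\right)\left(- \sqrt{13} - 1\right)^n.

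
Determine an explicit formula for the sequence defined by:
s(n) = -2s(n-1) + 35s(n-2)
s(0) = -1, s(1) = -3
Characteristic equation: x² + 2x - 35 = 0, which factors as (x - (5))(x - (-7)) = 0.
Roots r₁ = 5, r₂ = -7 (distinct).
General solution: s(n) = A·(5)^n + B·(-7)^n.
From s(0) = -1: A + B = -1.
From s(1) = -3: 5A - 7B = -3.
Solving: A = - \frac{5}{6}, B = - \frac{1}{6}.
So s(n) = - \frac{\left(-7\right)^{n}}{6} - \frac{5 \cdot 5^{n}}{6}.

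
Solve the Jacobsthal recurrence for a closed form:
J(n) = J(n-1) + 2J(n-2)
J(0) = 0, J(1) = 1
This is the Jacobsthal sequence.
Characteristic equation: x² - x - 2 = 0; roots r₁ = 2, r₂ = -1.
General: J(n) = A·r₁^n + B·r₂^n. Solving with J(0)=0, J(1)=1 gives A = \frac{1}{3}, B = - \frac{1}{3}.
So J(n) = - \frac{\left(-1\right)^{n}}{3} + \frac{2^{n}}{3}.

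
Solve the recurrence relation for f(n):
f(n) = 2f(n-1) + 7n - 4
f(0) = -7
First-order linear with linear forcing.
Homogeneous solution: f_h(n) = A·(2)^n.
Try particular f_p(n) = pn + q. Substituting:
  pn + q = 2(p(n-1) + q) + 7n - 4.
Matching the n-coefficient: p = 2p + 7 ⇒ p = -7.
Matching constants: q = -2p + 2q - 4 ⇒ q = -10.
General: f(n) = A·(2)^n - 7 n - 10.
Apply f(0) = -7: A - 10 = -7 ⇒ A = 3.
So f(n) = 3 \cdot 2^{n} - 7 n - 10.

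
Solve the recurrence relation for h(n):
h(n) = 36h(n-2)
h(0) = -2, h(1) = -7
Characteristic equation: x² - 36 = 0, which factors as (x - (-6))(x - (6)) = 0.
Roots r₁ = -6, r₂ = 6 (distinct).
General solution: h(n) = A·(-6)^n + B·(6)^n.
From h(0) = -2: A + B = -2.
From h(1) = -7: -6A + 6B = -7.
Solving: A = - \frac{5}{12}, B = - \frac{19}{12}.
So h(n) = - \frac{5 \left(-6\right)^{n}}{12} - \frac{19 \cdot 6^{n}}{12}.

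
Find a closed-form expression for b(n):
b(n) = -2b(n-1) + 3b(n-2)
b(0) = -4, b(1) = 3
Characteristic equation: x² + 2x - 3 = 0, which factors as (x - (-3))(x - (1)) = 0.
Roots r₁ = -3, r₂ = 1 (distinct).
General solution: b(n) = A·(-3)^n + B·(1)^n.
From b(0) = -4: A + B = -4.
From b(1) = 3: -3A + B = 3.
Solving: A = - \frac{7}{4}, B = - \frac{9}{4}.
So b(n) = - \frac{7 \left(-3\right)^{n}}{4} - \frac{9}{4}.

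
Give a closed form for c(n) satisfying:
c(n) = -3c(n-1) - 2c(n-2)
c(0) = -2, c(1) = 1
Characteristic equation: x² + 3x + 2 = 0, which factors as (x - (-1))(x - (-2)) = 0.
Roots r₁ = -1, r₂ = -2 (distinct).
General solution: c(n) = A·(-1)^n + B·(-2)^n.
From c(0) = -2: A + B = -2.
From c(1) = 1: -A - 2B = 1.
Solving: A = -3, B = 1.
So c(n) = - 3 \left(-1\right)^{n} + \left(-2\right)^{n}.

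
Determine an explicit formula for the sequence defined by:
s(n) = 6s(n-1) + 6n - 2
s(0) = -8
First-order linear with linear forcing.
Homogeneous solution: s_h(n) = A·(6)^n.
Try particular s_p(n) = pn + q. Substituting:
  pn + q = 6(p(n-1) + q) + 6n - 2.
Matching the n-coefficient: p = 6p + 6 ⇒ p = - \frac{6}{5}.
Matching constants: q = -6p + 6q - 2 ⇒ q = - \frac{26}{25}.
General: s(n) = A·(6)^n - \frac{6 n}{5} - \frac{26}{25}.
Apply s(0) = -8: A - \frac{26}{25} = -8 ⇒ A = - \frac{174}{25}.
So s(n) = - \frac{174 \cdot 6^{n}}{25} - \frac{6 n}{5} - \frac{26}{25}.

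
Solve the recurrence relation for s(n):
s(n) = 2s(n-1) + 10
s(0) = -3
First-order linear non-homogeneous.
Homogeneous solution: s_h(n) = A·(2)^n.
Try constant particular solution s_p = K: K = 2K + 10 ⇒ K = -10.
General: s(n) = A·(2)^n - 10.
Apply s(0) = -3: A - 10 = -3 ⇒ A = 7.
So s(n) = 7 \cdot 2^{n} - 10.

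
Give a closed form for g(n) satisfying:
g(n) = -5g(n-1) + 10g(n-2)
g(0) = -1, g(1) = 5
Characteristic equation: x² + 5x - 10 = 0.
Discriminant Δ = (-5)² + 4·(10) = 65.
Roots r₁,₂ = (-5 ± √65)/2, so r₁ = - \frac{5}{2} + \frac{\sqrt{65}}{2}, r₂ = - \frac{\sqrt{65}}{2} - \frac{5}{2}.
General solution: g(n) = A·r₁^n + B·r₂^n.
From the initial conditions, A + B = -1 and r₁A + r₂B = 5.
Since r₁ - r₂ = √65: A = (5 - (-1)r₂)/√65 = - \frac{1}{2} + \frac{\sqrt{65}}{26}, and B = -1 - A = - \frac{1}{2} - \frac{\sqrt{65}}{26}.
So g(n) = \left(- \frac{1}{2} + \frac{\sqrt{65}}{26}\right)\left(- \frac{5}{2} + \frac{\sqrt{65}}{2}\right)^n + \left(- \frac{1}{2} - \frac{\sqrt{65}}{26}\right)\left(- \frac{\sqrt{65}}{2} - \frac{5}{2}\right)^n.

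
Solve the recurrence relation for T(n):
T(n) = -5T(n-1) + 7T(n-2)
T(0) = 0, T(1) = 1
Characteristic equation: x² + 5x - 7 = 0.
Discriminant Δ = (-5)² + 4·(7) = 53.
Roots r₁,₂ = (-5 ± √53)/2, so r₁ = - \frac{5}{2} + \frac{\sqrt{53}}{2}, r₂ = - \frac{\sqrt{53}}{2} - \frac{5}{2}.
General solution: T(n) = A·r₁^n + B·r₂^n.
From the initial conditions, A + B = 0 and r₁A + r₂B = 1.
Since r₁ - r₂ = √53: A = (1 - (0)r₂)/√53 = \frac{\sqrt{53}}{53}, and B = 0 - A = - \frac{\sqrt{53}}{53}.
So T(n) = \left(\frac{\sqrt{53}}{53}\right)\left(- \frac{5}{2} + \frac{\sqrt{53}}{2}\right)^n + \left(- \frac{\sqrt{53}}{53}\right)\left(- \frac{\sqrt{53}}{2} - \frac{5}{2}\right)^n.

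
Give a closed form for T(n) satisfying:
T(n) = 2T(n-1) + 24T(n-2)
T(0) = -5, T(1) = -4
Characteristic equation: x² - 2x - 24 = 0, which factors as (x - (-4))(x - (6)) = 0.
Roots r₁ = -4, r₂ = 6 (distinct).
General solution: T(n) = A·(-4)^n + B·(6)^n.
From T(0) = -5: A + B = -5.
From T(1) = -4: -4A + 6B = -4.
Solving: A = - \frac{13}{5}, B = - \frac{12}{5}.
So T(n) = - \frac{13 \left(-4\right)^{n}}{5} - \frac{12 \cdot 6^{n}}{5}.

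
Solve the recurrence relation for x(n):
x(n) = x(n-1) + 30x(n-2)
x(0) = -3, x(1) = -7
Characteristic equation: x² - x - 30 = 0, which factors as (x - (-5))(x - (6)) = 0.
Roots r₁ = -5, r₂ = 6 (distinct).
General solution: x(n) = A·(-5)^n + B·(6)^n.
From x(0) = -3: A + B = -3.
From x(1) = -7: -5A + 6B = -7.
Solving: A = -1, B = -2.
So x(n) = - \left(-5\right)^{n} - 2 \cdot 6^{n}.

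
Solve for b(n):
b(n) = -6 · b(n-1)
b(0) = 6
Pure geometric recurrence with ratio -6.
By induction b(n) = b(0) · (-6)^n = 6 \left(-6\right)^{n}.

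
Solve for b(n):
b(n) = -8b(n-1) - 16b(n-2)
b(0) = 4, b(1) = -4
Characteristic equation: x² + 8x + 16 = 0, which is (x - (-4))².
Repeated root r = -4.
General solution: b(n) = (A + Bn)·(-4)^n.
From b(0) = 4: A = 4.
From b(1) = -4: (A + B)·(-4) = -4 ⇒ B = -3.
So b(n) = \left(4 - 3 n\right) \cdot (-4)^n.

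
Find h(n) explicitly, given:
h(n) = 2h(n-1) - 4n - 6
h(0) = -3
First-order linear with linear forcing.
Homogeneous solution: h_h(n) = A·(2)^n.
Try particular h_p(n) = pn + q. Substituting:
  pn + q = 2(p(n-1) + q) - 4n - 6.
Matching the n-coefficient: p = 2p - 4 ⇒ p = 4.
Matching constants: q = -2p + 2q - 6 ⇒ q = 14.
General: h(n) = A·(2)^n + 4 n + 14.
Apply h(0) = -3: A + 14 = -3 ⇒ A = -17.
So h(n) = - 17 \cdot 2^{n} + 4 n + 14.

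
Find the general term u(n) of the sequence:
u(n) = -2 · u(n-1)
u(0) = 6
Pure geometric recurrence with ratio -2.
By induction u(n) = u(0) · (-2)^n = 6 \left(-2\right)^{n}.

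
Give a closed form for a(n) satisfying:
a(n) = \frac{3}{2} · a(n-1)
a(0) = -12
Pure geometric recurrence with ratio \frac{3}{2}.
By induction a(n) = a(0) · (\frac{3}{2})^n = - 12 \left(\frac{3}{2}\right)^{n}.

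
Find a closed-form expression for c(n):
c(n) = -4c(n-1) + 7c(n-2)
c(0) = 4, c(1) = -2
Characteristic equation: x² + 4x - 7 = 0.
Discriminant Δ = (-4)² + 4·(7) = 44.
Roots r₁,₂ = (-4 ± √44)/2, so r₁ = -2 + \sqrt{11}, r₂ = - \sqrt{11} - 2.
General solution: c(n) = A·r₁^n + B·r₂^n.
From the initial conditions, A + B = 4 and r₁A + r₂B = -2.
Since r₁ - r₂ = √44: A = (-2 - (4)r₂)/√44 = \frac{3 \sqrt{11}}{11} + 2, and B = 4 - A = 2 - \frac{3 \sqrt{11}}{11}.
So c(n) = \left(\frac{3 \sqrt{11}}{11} + 2\right)\left(-2 + \sqrt{11}\right)^n + \left(2 - \frac{3 \sqrt{11}}{11}\right)\left(- \sqrt{11} - 2\right)^n.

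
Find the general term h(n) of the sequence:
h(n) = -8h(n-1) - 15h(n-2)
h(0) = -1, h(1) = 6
Characteristic equation: x² + 8x + 15 = 0, which factors as (x - (-3))(x - (-5)) = 0.
Roots r₁ = -3, r₂ = -5 (distinct).
General solution: h(n) = A·(-3)^n + B·(-5)^n.
From h(0) = -1: A + B = -1.
From h(1) = 6: -3A - 5B = 6.
Solving: A = \frac{1}{2}, B = - \frac{3}{2}.
So h(n) = \frac{\left(-3\right)^{n}}{2} - \frac{3 \left(-5\right)^{n}}{2}.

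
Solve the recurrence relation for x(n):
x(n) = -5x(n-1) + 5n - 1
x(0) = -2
First-order linear with linear forcing.
Homogeneous solution: x_h(n) = A·(-5)^n.
Try particular x_p(n) = pn + q. Substituting:
  pn + q = -5(p(n-1) + q) + 5n - 1.
Matching the n-coefficient: p = -5p + 5 ⇒ p = \frac{5}{6}.
Matching constants: q = 5p - 5q - 1 ⇒ q = \frac{19}{36}.
General: x(n) = A·(-5)^n + \frac{5 n}{6} + \frac{19}{36}.
Apply x(0) = -2: A + \frac{19}{36} = -2 ⇒ A = - \frac{91}{36}.
So x(n) = - \frac{91 \left(-5\right)^{n}}{36} + \frac{5 n}{6} + \frac{19}{36}.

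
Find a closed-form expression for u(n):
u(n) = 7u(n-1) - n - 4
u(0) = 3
First-order linear with linear forcing.
Homogeneous solution: u_h(n) = A·(7)^n.
Try particular u_p(n) = pn + q. Substituting:
  pn + q = 7(p(n-1) + q) - n - 4.
Matching the n-coefficient: p = 7p - 1 ⇒ p = \frac{1}{6}.
Matching constants: q = -7p + 7q - 4 ⇒ q = \frac{31}{36}.
General: u(n) = A·(7)^n + \frac{n}{6} + \frac{31}{36}.
Apply u(0) = 3: A + \frac{31}{36} = 3 ⇒ A = \frac{77}{36}.
So u(n) = \frac{77 \cdot 7^{n}}{36} + \frac{n}{6} + \frac{31}{36}.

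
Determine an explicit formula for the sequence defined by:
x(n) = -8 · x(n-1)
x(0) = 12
Pure geometric recurrence with ratio -8.
By induction x(n) = x(0) · (-8)^n = 12 \left(-8\right)^{n}.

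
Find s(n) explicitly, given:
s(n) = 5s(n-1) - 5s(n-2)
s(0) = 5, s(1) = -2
Characteristic equation: x² - 5x + 5 = 0.
Discriminant Δ = (5)² + 4·(-5) = 5.
Roots r₁,₂ = (5 ± √5)/2, so r₁ = \frac{\sqrt{5}}{2} + \frac{5}{2}, r₂ = \frac{5}{2} - \frac{\sqrt{5}}{2}.
General solution: s(n) = A·r₁^n + B·r₂^n.
From the initial conditions, A + B = 5 and r₁A + r₂B = -2.
Since r₁ - r₂ = √5: A = (-2 - (5)r₂)/√5 = \frac{5}{2} - \frac{29 \sqrt{5}}{10}, and B = 5 - A = \frac{5}{2} + \frac{29 \sqrt{5}}{10}.
So s(n) = \left(\frac{5}{2} - \frac{29 \sqrt{5}}{10}\right)\left(\frac{\sqrt{5}}{2} + \frac{5}{2}\right)^n + \left(\frac{5}{2} + \frac{29 \sqrt{5}}{10}\right)\left(\frac{5}{2} - \frac{\sqrt{5}}{2}\right)^n.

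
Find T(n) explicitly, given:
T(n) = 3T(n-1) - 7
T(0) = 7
First-order linear non-homogeneous.
Homogeneous solution: T_h(n) = A·(3)^n.
Try constant particular solution T_p = K: K = 3K - 7 ⇒ K = \frac{7}{2}.
General: T(n) = A·(3)^n + \frac{7}{2}.
Apply T(0) = 7: A + \frac{7}{2} = 7 ⇒ A = \frac{7}{2}.
So T(n) = \frac{7 \cdot 3^{n}}{2} + \frac{7}{2}.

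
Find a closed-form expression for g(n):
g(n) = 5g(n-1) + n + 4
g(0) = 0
First-order linear with linear forcing.
Homogeneous solution: g_h(n) = A·(5)^n.
Try particular g_p(n) = pn + q. Substituting:
  pn + q = 5(p(n-1) + q) + n + 4.
Matching the n-coefficient: p = 5p + 1 ⇒ p = - \frac{1}{4}.
Matching constants: q = -5p + 5q + 4 ⇒ q = - \frac{21}{16}.
General: g(n) = A·(5)^n - \frac{n}{4} - \frac{21}{16}.
Apply g(0) = 0: A - \frac{21}{16} = 0 ⇒ A = \frac{21}{16}.
So g(n) = \frac{21 \cdot 5^{n}}{16} - \frac{n}{4} - \frac{21}{16}.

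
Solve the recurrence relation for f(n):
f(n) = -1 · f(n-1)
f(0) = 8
Pure geometric recurrence with ratio -1.
By induction f(n) = f(0) · (-1)^n = 8 \left(-1\right)^{n}.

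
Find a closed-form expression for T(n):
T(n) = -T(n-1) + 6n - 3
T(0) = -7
First-order linear with linear forcing.
Homogeneous solution: T_h(n) = A·(-1)^n.
Try particular T_p(n) = pn + q. Substituting:
  pn + q = -(p(n-1) + q) + 6n - 3.
Matching the n-coefficient: p = -p + 6 ⇒ p = 3.
Matching constants: q = p - q - 3 ⇒ q = 0.
General: T(n) = A·(-1)^n + 3 n + 0.
Apply T(0) = -7: A + 0 = -7 ⇒ A = -7.
So T(n) = - 7 \left(-1\right)^{n} + 3 n.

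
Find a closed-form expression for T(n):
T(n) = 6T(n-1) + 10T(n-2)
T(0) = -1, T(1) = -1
Characteristic equation: x² - 6x - 10 = 0.
Discriminant Δ = (6)² + 4·(10) = 76.
Roots r₁,₂ = (6 ± √76)/2, so r₁ = 3 + \sqrt{19}, r₂ = 3 - \sqrt{19}.
General solution: T(n) = A·r₁^n + B·r₂^n.
From the initial conditions, A + B = -1 and r₁A + r₂B = -1.
Since r₁ - r₂ = √76: A = (-1 - (-1)r₂)/√76 = - \frac{1}{2} + \frac{\sqrt{19}}{19}, and B = -1 - A = - \frac{1}{2} - \frac{\sqrt{19}}{19}.
So T(n) = \left(- \frac{1}{2} + \frac{\sqrt{19}}{19}\right)\left(3 + \sqrt{19}\right)^n + \left(- \frac{1}{2} - \frac{\sqrt{19}}{19}\right)\left(3 - \sqrt{19}\right)^n.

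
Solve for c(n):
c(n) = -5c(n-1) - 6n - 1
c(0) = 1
First-order linear with linear forcing.
Homogeneous solution: c_h(n) = A·(-5)^n.
Try particular c_p(n) = pn + q. Substituting:
  pn + q = -5(p(n-1) + q) - 6n - 1.
Matching the n-coefficient: p = -5p - 6 ⇒ p = -1.
Matching constants: q = 5p - 5q - 1 ⇒ q = -1.
General: c(n) = A·(-5)^n - n - 1.
Apply c(0) = 1: A - 1 = 1 ⇒ A = 2.
So c(n) = 2 \left(-5\right)^{n} - n - 1.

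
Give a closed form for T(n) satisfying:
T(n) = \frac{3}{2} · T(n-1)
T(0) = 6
Pure geometric recurrence with ratio \frac{3}{2}.
By induction T(n) = T(0) · (\frac{3}{2})^n = 6 \left(\frac{3}{2}\right)^{n}.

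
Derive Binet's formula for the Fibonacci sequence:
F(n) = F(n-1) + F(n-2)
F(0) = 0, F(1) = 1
This is the Fibonacci sequence.
Characteristic equation: x² - x - 1 = 0; roots r₁ = \frac{1}{2} + \frac{\sqrt{5}}{2}, r₂ = \frac{1}{2} - \frac{\sqrt{5}}{2}.
General: F(n) = A·r₁^n + B·r₂^n. Solving with F(0)=0, F(1)=1 gives A = \frac{\sqrt{5}}{5}, B = - \frac{\sqrt{5}}{5}.
So F(n) = \frac{2^{- n} \sqrt{5} \left(- \left(1 - \sqrt{5}\right)^{n} + \left(1 + \sqrt{5}\right)^{n}\right)}{5}.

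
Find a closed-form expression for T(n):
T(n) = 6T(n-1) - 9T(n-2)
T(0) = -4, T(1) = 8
Characteristic equation: x² - 6x + 9 = 0, which is (x - (3))².
Repeated root r = 3.
General solution: T(n) = (A + Bn)·(3)^n.
From T(0) = -4: A = -4.
From T(1) = 8: (A + B)·(3) = 8 ⇒ B = \frac{20}{3}.
So T(n) = \left(\frac{20 n}{3} - 4\right) \cdot (3)^n.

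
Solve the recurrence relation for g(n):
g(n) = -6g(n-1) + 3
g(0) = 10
First-order linear non-homogeneous.
Homogeneous solution: g_h(n) = A·(-6)^n.
Try constant particular solution g_p = K: K = -6K + 3 ⇒ K = \frac{3}{7}.
General: g(n) = A·(-6)^n + \frac{3}{7}.
Apply g(0) = 10: A + \frac{3}{7} = 10 ⇒ A = \frac{67}{7}.
So g(n) = \frac{67 \left(-6\right)^{n}}{7} + \frac{3}{7}.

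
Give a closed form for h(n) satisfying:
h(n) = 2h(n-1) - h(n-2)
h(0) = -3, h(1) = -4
Characteristic equation: x² - 2x + 1 = 0, which is (x - (1))².
Repeated root r = 1.
General solution: h(n) = (A + Bn)·(1)^n.
From h(0) = -3: A = -3.
From h(1) = -4: (A + B)·(1) = -4 ⇒ B = -1.
So h(n) = \left(- n - 3\right) \cdot (1)^n.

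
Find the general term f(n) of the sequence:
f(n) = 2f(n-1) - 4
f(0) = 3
First-order linear non-homogeneous.
Homogeneous solution: f_h(n) = A·(2)^n.
Try constant particular solution f_p = K: K = 2K - 4 ⇒ K = 4.
General: f(n) = A·(2)^n + 4.
Apply f(0) = 3: A + 4 = 3 ⇒ A = -1.
So f(n) = 4 - 2^{n}.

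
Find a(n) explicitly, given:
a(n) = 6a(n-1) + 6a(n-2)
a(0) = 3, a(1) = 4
Characteristic equation: x² - 6x - 6 = 0.
Discriminant Δ = (6)² + 4·(6) = 60.
Roots r₁,₂ = (6 ± √60)/2, so r₁ = 3 + \sqrt{15}, r₂ = 3 - \sqrt{15}.
General solution: a(n) = A·r₁^n + B·r₂^n.
From the initial conditions, A + B = 3 and r₁A + r₂B = 4.
Since r₁ - r₂ = √60: A = (4 - (3)r₂)/√60 = \frac{3}{2} - \frac{\sqrt{15}}{6}, and B = 3 - A = \frac{\sqrt{15}}{6} + \frac{3}{2}.
So a(n) = \left(\frac{3}{2} - \frac{\sqrt{15}}{6}\right)\left(3 + \sqrt{15}\right)^n + \left(\frac{\sqrt{15}}{6} + \frac{3}{2}\right)\left(3 - \sqrt{15}\right)^n.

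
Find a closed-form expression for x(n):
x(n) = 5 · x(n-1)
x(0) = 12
Pure geometric recurrence with ratio 5.
By induction x(n) = x(0) · (5)^n = 12 \cdot 5^{n}.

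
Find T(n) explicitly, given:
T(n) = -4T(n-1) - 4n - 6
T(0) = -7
First-order linear with linear forcing.
Homogeneous solution: T_h(n) = A·(-4)^n.
Try particular T_p(n) = pn + q. Substituting:
  pn + q = -4(p(n-1) + q) - 4n - 6.
Matching the n-coefficient: p = -4p - 4 ⇒ p = - \frac{4}{5}.
Matching constants: q = 4p - 4q - 6 ⇒ q = - \frac{46}{25}.
General: T(n) = A·(-4)^n - \frac{4 n}{5} - \frac{46}{25}.
Apply T(0) = -7: A - \frac{46}{25} = -7 ⇒ A = - \frac{129}{25}.
So T(n) = - \frac{129 \left(-4\right)^{n}}{25} - \frac{4 n}{5} - \frac{46}{25}.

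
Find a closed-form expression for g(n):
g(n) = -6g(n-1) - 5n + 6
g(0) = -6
First-order linear with linear forcing.
Homogeneous solution: g_h(n) = A·(-6)^n.
Try particular g_p(n) = pn + q. Substituting:
  pn + q = -6(p(n-1) + q) - 5n + 6.
Matching the n-coefficient: p = -6p - 5 ⇒ p = - \frac{5}{7}.
Matching constants: q = 6p - 6q + 6 ⇒ q = \frac{12}{49}.
General: g(n) = A·(-6)^n - \frac{5 n}{7} + \frac{12}{49}.
Apply g(0) = -6: A + \frac{12}{49} = -6 ⇒ A = - \frac{306}{49}.
So g(n) = - \frac{306 \left(-6\right)^{n}}{49} - \frac{5 n}{7} + \frac{12}{49}.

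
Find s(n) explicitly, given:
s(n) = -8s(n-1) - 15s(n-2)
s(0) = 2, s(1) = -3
Characteristic equation: x² + 8x + 15 = 0, which factors as (x - (-3))(x - (-5)) = 0.
Roots r₁ = -3, r₂ = -5 (distinct).
General solution: s(n) = A·(-3)^n + B·(-5)^n.
From s(0) = 2: A + B = 2.
From s(1) = -3: -3A - 5B = -3.
Solving: A = \frac{7}{2}, B = - \frac{3}{2}.
So s(n) = \frac{7 \left(-3\right)^{n}}{2} - \frac{3 \left(-5\right)^{n}}{2}.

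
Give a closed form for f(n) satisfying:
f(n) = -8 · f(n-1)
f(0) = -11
Pure geometric recurrence with ratio -8.
By induction f(n) = f(0) · (-8)^n = - 11 \left(-8\right)^{n}.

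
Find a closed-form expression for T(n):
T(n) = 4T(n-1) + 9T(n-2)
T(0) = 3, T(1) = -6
Characteristic equation: x² - 4x - 9 = 0.
Discriminant Δ = (4)² + 4·(9) = 52.
Roots r₁,₂ = (4 ± √52)/2, so r₁ = 2 + \sqrt{13}, r₂ = 2 - \sqrt{13}.
General solution: T(n) = A·r₁^n + B·r₂^n.
From the initial conditions, A + B = 3 and r₁A + r₂B = -6.
Since r₁ - r₂ = √52: A = (-6 - (3)r₂)/√52 = \frac{3}{2} - \frac{6 \sqrt{13}}{13}, and B = 3 - A = \frac{3}{2} + \frac{6 \sqrt{13}}{13}.
So T(n) = \left(\frac{3}{2} - \frac{6 \sqrt{13}}{13}\right)\left(2 + \sqrt{13}\right)^n + \left(\frac{3}{2} + \frac{6 \sqrt{13}}{13}\right)\left(2 - \sqrt{13}\right)^n.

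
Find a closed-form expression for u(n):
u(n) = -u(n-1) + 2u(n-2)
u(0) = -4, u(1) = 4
Characteristic equation: x² + x - 2 = 0, which factors as (x - (1))(x - (-2)) = 0.
Roots r₁ = 1, r₂ = -2 (distinct).
General solution: u(n) = A·(1)^n + B·(-2)^n.
From u(0) = -4: A + B = -4.
From u(1) = 4: A - 2B = 4.
Solving: A = - \frac{4}{3}, B = - \frac{8}{3}.
So u(n) = - \frac{8 \left(-2\right)^{n}}{3} - \frac{4}{3}.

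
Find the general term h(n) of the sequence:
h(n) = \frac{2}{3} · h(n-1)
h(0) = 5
Pure geometric recurrence with ratio \frac{2}{3}.
By induction h(n) = h(0) · (\frac{2}{3})^n = 5 \left(\frac{2}{3}\right)^{n}.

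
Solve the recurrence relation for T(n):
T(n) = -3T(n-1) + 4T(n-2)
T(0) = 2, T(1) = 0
Characteristic equation: x² + 3x - 4 = 0, which factors as (x - (-4))(x - (1)) = 0.
Roots r₁ = -4, r₂ = 1 (distinct).
General solution: T(n) = A·(-4)^n + B·(1)^n.
From T(0) = 2: A + B = 2.
From T(1) = 0: -4A + B = 0.
Solving: A = \frac{2}{5}, B = \frac{8}{5}.
So T(n) = \frac{2 \left(-4\right)^{n}}{5} + \frac{8}{5}.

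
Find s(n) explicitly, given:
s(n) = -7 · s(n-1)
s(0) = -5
Pure geometric recurrence with ratio -7.
By induction s(n) = s(0) · (-7)^n = - 5 \left(-7\right)^{n}.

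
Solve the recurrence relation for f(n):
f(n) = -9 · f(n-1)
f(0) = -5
Pure geometric recurrence with ratio -9.
By induction f(n) = f(0) · (-9)^n = - 5 \left(-9\right)^{n}.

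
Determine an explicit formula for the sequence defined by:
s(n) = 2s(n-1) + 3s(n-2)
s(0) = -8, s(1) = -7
Characteristic equation: x² - 2x - 3 = 0, which factors as (x - (3))(x - (-1)) = 0.
Roots r₁ = 3, r₂ = -1 (distinct).
General solution: s(n) = A·(3)^n + B·(-1)^n.
From s(0) = -8: A + B = -8.
From s(1) = -7: 3A - B = -7.
Solving: A = - \frac{15}{4}, B = - \frac{17}{4}.
So s(n) = - \frac{17 \left(-1\right)^{n}}{4} - \frac{15 \cdot 3^{n}}{4}.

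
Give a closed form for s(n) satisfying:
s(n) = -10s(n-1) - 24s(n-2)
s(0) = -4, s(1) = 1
Characteristic equation: x² + 10x + 24 = 0, which factors as (x - (-4))(x - (-6)) = 0.
Roots r₁ = -4, r₂ = -6 (distinct).
General solution: s(n) = A·(-4)^n + B·(-6)^n.
From s(0) = -4: A + B = -4.
From s(1) = 1: -4A - 6B = 1.
Solving: A = - \frac{23}{2}, B = \frac{15}{2}.
So s(n) = - \frac{23 \left(-4\right)^{n}}{2} + \frac{15 \left(-6\right)^{n}}{2}.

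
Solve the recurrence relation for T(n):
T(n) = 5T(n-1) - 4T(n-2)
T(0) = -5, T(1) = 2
Characteristic equation: x² - 5x + 4 = 0, which factors as (x - (1))(x - (4)) = 0.
Roots r₁ = 1, r₂ = 4 (distinct).
General solution: T(n) = A·(1)^n + B·(4)^n.
From T(0) = -5: A + B = -5.
From T(1) = 2: A + 4B = 2.
Solving: A = - \frac{22}{3}, B = \frac{7}{3}.
So T(n) = \frac{7 \cdot 4^{n}}{3} - \frac{22}{3}.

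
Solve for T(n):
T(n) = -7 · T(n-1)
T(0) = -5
Pure geometric recurrence with ratio -7.
By induction T(n) = T(0) · (-7)^n = - 5 \left(-7\right)^{n}.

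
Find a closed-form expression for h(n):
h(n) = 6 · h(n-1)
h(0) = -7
Pure geometric recurrence with ratio 6.
By induction h(n) = h(0) · (6)^n = - 7 \cdot 6^{n}.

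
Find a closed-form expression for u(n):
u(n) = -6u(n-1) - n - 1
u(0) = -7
First-order linear with linear forcing.
Homogeneous solution: u_h(n) = A·(-6)^n.
Try particular u_p(n) = pn + q. Substituting:
  pn + q = -6(p(n-1) + q) - n - 1.
Matching the n-coefficient: p = -6p - 1 ⇒ p = - \frac{1}{7}.
Matching constants: q = 6p - 6q - 1 ⇒ q = - \frac{13}{49}.
General: u(n) = A·(-6)^n - \frac{n}{7} - \frac{13}{49}.
Apply u(0) = -7: A - \frac{13}{49} = -7 ⇒ A = - \frac{330}{49}.
So u(n) = - \frac{330 \left(-6\right)^{n}}{49} - \frac{n}{7} - \frac{13}{49}.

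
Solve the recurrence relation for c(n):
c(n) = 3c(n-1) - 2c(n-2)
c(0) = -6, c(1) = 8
Characteristic equation: x² - 3x + 2 = 0, which factors as (x - (2))(x - (1)) = 0.
Roots r₁ = 2, r₂ = 1 (distinct).
General solution: c(n) = A·(2)^n + B·(1)^n.
From c(0) = -6: A + B = -6.
From c(1) = 8: 2A + B = 8.
Solving: A = 14, B = -20.
So c(n) = 14 \cdot 2^{n} - 20.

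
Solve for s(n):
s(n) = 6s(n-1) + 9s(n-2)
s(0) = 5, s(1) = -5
Characteristic equation: x² - 6x - 9 = 0.
Discriminant Δ = (6)² + 4·(9) = 72.
Roots r₁,₂ = (6 ± √72)/2, so r₁ = 3 + 3 \sqrt{2}, r₂ = 3 - 3 \sqrt{2}.
General solution: s(n) = A·r₁^n + B·r₂^n.
From the initial conditions, A + B = 5 and r₁A + r₂B = -5.
Since r₁ - r₂ = √72: A = (-5 - (5)r₂)/√72 = \frac{5}{2} - \frac{5 \sqrt{2}}{3}, and B = 5 - A = \frac{5 \sqrt{2}}{3} + \frac{5}{2}.
So s(n) = \left(\frac{5}{2} - \frac{5 \sqrt{2}}{3}\right)\left(3 + 3 \sqrt{2}\right)^n + \left(\frac{5 \sqrt{2}}{3} + \frac{5}{2}\right)\left(3 - 3 \sqrt{2}\right)^n.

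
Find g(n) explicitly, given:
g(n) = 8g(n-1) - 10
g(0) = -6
First-order linear non-homogeneous.
Homogeneous solution: g_h(n) = A·(8)^n.
Try constant particular solution g_p = K: K = 8K - 10 ⇒ K = \frac{10}{7}.
General: g(n) = A·(8)^n + \frac{10}{7}.
Apply g(0) = -6: A + \frac{10}{7} = -6 ⇒ A = - \frac{52}{7}.
So g(n) = \frac{10}{7} - \frac{52 \cdot 8^{n}}{7}.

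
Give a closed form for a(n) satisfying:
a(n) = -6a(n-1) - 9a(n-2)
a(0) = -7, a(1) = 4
Characteristic equation: x² + 6x + 9 = 0, which is (x - (-3))².
Repeated root r = -3.
General solution: a(n) = (A + Bn)·(-3)^n.
From a(0) = -7: A = -7.
From a(1) = 4: (A + B)·(-3) = 4 ⇒ B = \frac{17}{3}.
So a(n) = \left(\frac{17 n}{3} - 7\right) \cdot (-3)^n.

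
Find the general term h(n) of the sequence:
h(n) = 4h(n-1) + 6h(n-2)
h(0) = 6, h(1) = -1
Characteristic equation: x² - 4x - 6 = 0.
Discriminant Δ = (4)² + 4·(6) = 40.
Roots r₁,₂ = (4 ± √40)/2, so r₁ = 2 + \sqrt{10}, r₂ = 2 - \sqrt{10}.
General solution: h(n) = A·r₁^n + B·r₂^n.
From the initial conditions, A + B = 6 and r₁A + r₂B = -1.
Since r₁ - r₂ = √40: A = (-1 - (6)r₂)/√40 = 3 - \frac{13 \sqrt{10}}{20}, and B = 6 - A = \frac{13 \sqrt{10}}{20} + 3.
So h(n) = \left(3 - \frac{13 \sqrt{10}}{20}\right)\left(2 + \sqrt{10}\right)^n + \left(\frac{13 \sqrt{10}}{20} + 3\right)\left(2 - \sqrt{10}\right)^n.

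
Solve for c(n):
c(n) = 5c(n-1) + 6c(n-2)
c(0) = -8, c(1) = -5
Characteristic equation: x² - 5x - 6 = 0, which factors as (x - (6))(x - (-1)) = 0.
Roots r₁ = 6, r₂ = -1 (distinct).
General solution: c(n) = A·(6)^n + B·(-1)^n.
From c(0) = -8: A + B = -8.
From c(1) = -5: 6A - B = -5.
Solving: A = - \frac{13}{7}, B = - \frac{43}{7}.
So c(n) = - \frac{43 \left(-1\right)^{n}}{7} - \frac{13 \cdot 6^{n}}{7}.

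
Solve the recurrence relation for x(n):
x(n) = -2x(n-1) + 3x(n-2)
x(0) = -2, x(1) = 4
Characteristic equation: x² + 2x - 3 = 0, which factors as (x - (1))(x - (-3)) = 0.
Roots r₁ = 1, r₂ = -3 (distinct).
General solution: x(n) = A·(1)^n + B·(-3)^n.
From x(0) = -2: A + B = -2.
From x(1) = 4: A - 3B = 4.
Solving: A = - \frac{1}{2}, B = - \frac{3}{2}.
So x(n) = - \frac{3 \left(-3\right)^{n}}{2} - \frac{1}{2}.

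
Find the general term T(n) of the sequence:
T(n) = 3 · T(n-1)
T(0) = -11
Pure geometric recurrence with ratio 3.
By induction T(n) = T(0) · (3)^n = - 11 \cdot 3^{n}.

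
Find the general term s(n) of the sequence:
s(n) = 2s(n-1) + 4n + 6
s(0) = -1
First-order linear with linear forcing.
Homogeneous solution: s_h(n) = A·(2)^n.
Try particular s_p(n) = pn + q. Substituting:
  pn + q = 2(p(n-1) + q) + 4n + 6.
Matching the n-coefficient: p = 2p + 4 ⇒ p = -4.
Matching constants: q = -2p + 2q + 6 ⇒ q = -14.
General: s(n) = A·(2)^n - 4 n - 14.
Apply s(0) = -1: A - 14 = -1 ⇒ A = 13.
So s(n) = 13 \cdot 2^{n} - 4 n - 14.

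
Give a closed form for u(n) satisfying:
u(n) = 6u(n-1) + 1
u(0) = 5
First-order linear non-homogeneous.
Homogeneous solution: u_h(n) = A·(6)^n.
Try constant particular solution u_p = K: K = 6K + 1 ⇒ K = - \frac{1}{5}.
General: u(n) = A·(6)^n - \frac{1}{5}.
Apply u(0) = 5: A - \frac{1}{5} = 5 ⇒ A = \frac{26}{5}.
So u(n) = \frac{26 \cdot 6^{n}}{5} - \frac{1}{5}.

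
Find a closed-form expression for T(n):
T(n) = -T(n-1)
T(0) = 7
This is a homogeneous first-order recurrence with ratio -1.
By induction T(n) = T(0) · (-1)^n = 7 \left(-1\right)^{n}.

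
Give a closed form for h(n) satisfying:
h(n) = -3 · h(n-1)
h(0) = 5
Pure geometric recurrence with ratio -3.
By induction h(n) = h(0) · (-3)^n = 5 \left(-3\right)^{n}.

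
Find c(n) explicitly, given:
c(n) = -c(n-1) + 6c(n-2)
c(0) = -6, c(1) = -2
Characteristic equation: x² + x - 6 = 0, which factors as (x - (2))(x - (-3)) = 0.
Roots r₁ = 2, r₂ = -3 (distinct).
General solution: c(n) = A·(2)^n + B·(-3)^n.
From c(0) = -6: A + B = -6.
From c(1) = -2: 2A - 3B = -2.
Solving: A = -4, B = -2.
So c(n) = - 2 \left(-3\right)^{n} - 4 \cdot 2^{n}.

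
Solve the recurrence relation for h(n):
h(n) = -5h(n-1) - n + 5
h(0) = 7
First-order linear with linear forcing.
Homogeneous solution: h_h(n) = A·(-5)^n.
Try particular h_p(n) = pn + q. Substituting:
  pn + q = -5(p(n-1) + q) - n + 5.
Matching the n-coefficient: p = -5p - 1 ⇒ p = - \frac{1}{6}.
Matching constants: q = 5p - 5q + 5 ⇒ q = \frac{25}{36}.
General: h(n) = A·(-5)^n - \frac{n}{6} + \frac{25}{36}.
Apply h(0) = 7: A + \frac{25}{36} = 7 ⇒ A = \frac{227}{36}.
So h(n) = \frac{227 \left(-5\right)^{n}}{36} - \frac{n}{6} + \frac{25}{36}.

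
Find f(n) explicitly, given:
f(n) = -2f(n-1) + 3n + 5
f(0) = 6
First-order linear with linear forcing.
Homogeneous solution: f_h(n) = A·(-2)^n.
Try particular f_p(n) = pn + q. Substituting:
  pn + q = -2(p(n-1) + q) + 3n + 5.
Matching the n-coefficient: p = -2p + 3 ⇒ p = 1.
Matching constants: q = 2p - 2q + 5 ⇒ q = \frac{7}{3}.
General: f(n) = A·(-2)^n + n + \frac{7}{3}.
Apply f(0) = 6: A + \frac{7}{3} = 6 ⇒ A = \frac{11}{3}.
So f(n) = \frac{11 \left(-2\right)^{n}}{3} + n + \frac{7}{3}.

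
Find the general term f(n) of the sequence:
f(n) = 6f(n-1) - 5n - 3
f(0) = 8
First-order linear with linear forcing.
Homogeneous solution: f_h(n) = A·(6)^n.
Try particular f_p(n) = pn + q. Substituting:
  pn + q = 6(p(n-1) + q) - 5n - 3.
Matching the n-coefficient: p = 6p - 5 ⇒ p = 1.
Matching constants: q = -6p + 6q - 3 ⇒ q = \frac{9}{5}.
General: f(n) = A·(6)^n + n + \frac{9}{5}.
Apply f(0) = 8: A + \frac{9}{5} = 8 ⇒ A = \frac{31}{5}.
So f(n) = \frac{31 \cdot 6^{n}}{5} + n + \frac{9}{5}.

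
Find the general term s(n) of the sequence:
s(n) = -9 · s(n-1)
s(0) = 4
Pure geometric recurrence with ratio -9.
By induction s(n) = s(0) · (-9)^n = 4 \left(-9\right)^{n}.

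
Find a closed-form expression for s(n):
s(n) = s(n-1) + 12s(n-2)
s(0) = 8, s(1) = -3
Characteristic equation: x² - x - 12 = 0, which factors as (x - (-3))(x - (4)) = 0.
Roots r₁ = -3, r₂ = 4 (distinct).
General solution: s(n) = A·(-3)^n + B·(4)^n.
From s(0) = 8: A + B = 8.
From s(1) = -3: -3A + 4B = -3.
Solving: A = 5, B = 3.
So s(n) = 5 \left(-3\right)^{n} + 3 \cdot 4^{n}.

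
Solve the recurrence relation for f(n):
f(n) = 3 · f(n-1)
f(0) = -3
Pure geometric recurrence with ratio 3.
By induction f(n) = f(0) · (3)^n = - 3 \cdot 3^{n}.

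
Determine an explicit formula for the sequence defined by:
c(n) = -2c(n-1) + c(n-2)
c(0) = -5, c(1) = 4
Characteristic equation: x² + 2x - 1 = 0.
Discriminant Δ = (-2)² + 4·(1) = 8.
Roots r₁,₂ = (-2 ± √8)/2, so r₁ = -1 + \sqrt{2}, r₂ = - \sqrt{2} - 1.
General solution: c(n) = A·r₁^n + B·r₂^n.
From the initial conditions, A + B = -5 and r₁A + r₂B = 4.
Since r₁ - r₂ = √8: A = (4 - (-5)r₂)/√8 = - \frac{5}{2} - \frac{\sqrt{2}}{4}, and B = -5 - A = - \frac{5}{2} + \frac{\sqrt{2}}{4}.
So c(n) = \left(- \frac{5}{2} - \frac{\sqrt{2}}{4}\right)\left(-1 + \sqrt{2}\right)^n + \left(- \frac{5}{2} + \frac{\sqrt{2}}{4}\right)\left(- \sqrt{2} - 1\right)^n.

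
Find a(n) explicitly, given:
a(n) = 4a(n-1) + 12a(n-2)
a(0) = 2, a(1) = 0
Characteristic equation: x² - 4x - 12 = 0, which factors as (x - (-2))(x - (6)) = 0.
Roots r₁ = -2, r₂ = 6 (distinct).
General solution: a(n) = A·(-2)^n + B·(6)^n.
From a(0) = 2: A + B = 2.
From a(1) = 0: -2A + 6B = 0.
Solving: A = \frac{3}{2}, B = \frac{1}{2}.
So a(n) = \frac{3 \left(-2\right)^{n}}{2} + \frac{6^{n}}{2}.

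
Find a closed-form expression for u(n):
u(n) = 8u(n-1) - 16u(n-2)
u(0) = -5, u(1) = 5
Characteristic equation: x² - 8x + 16 = 0, which is (x - (4))².
Repeated root r = 4.
General solution: u(n) = (A + Bn)·(4)^n.
From u(0) = -5: A = -5.
From u(1) = 5: (A + B)·(4) = 5 ⇒ B = \frac{25}{4}.
So u(n) = \left(\frac{25 n}{4} - 5\right) \cdot (4)^n.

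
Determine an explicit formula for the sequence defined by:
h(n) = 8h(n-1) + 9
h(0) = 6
First-order linear non-homogeneous.
Homogeneous solution: h_h(n) = A·(8)^n.
Try constant particular solution h_p = K: K = 8K + 9 ⇒ K = - \frac{9}{7}.
General: h(n) = A·(8)^n - \frac{9}{7}.
Apply h(0) = 6: A - \frac{9}{7} = 6 ⇒ A = \frac{51}{7}.
So h(n) = \frac{51 \cdot 8^{n}}{7} - \frac{9}{7}.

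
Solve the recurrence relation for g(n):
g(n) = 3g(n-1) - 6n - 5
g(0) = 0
First-order linear with linear forcing.
Homogeneous solution: g_h(n) = A·(3)^n.
Try particular g_p(n) = pn + q. Substituting:
  pn + q = 3(p(n-1) + q) - 6n - 5.
Matching the n-coefficient: p = 3p - 6 ⇒ p = 3.
Matching constants: q = -3p + 3q - 5 ⇒ q = 7.
General: g(n) = A·(3)^n + 3 n + 7.
Apply g(0) = 0: A + 7 = 0 ⇒ A = -7.
So g(n) = - 7 \cdot 3^{n} + 3 n + 7.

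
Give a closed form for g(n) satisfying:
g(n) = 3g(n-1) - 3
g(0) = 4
First-order linear non-homogeneous.
Homogeneous solution: g_h(n) = A·(3)^n.
Try constant particular solution g_p = K: K = 3K - 3 ⇒ K = \frac{3}{2}.
General: g(n) = A·(3)^n + \frac{3}{2}.
Apply g(0) = 4: A + \frac{3}{2} = 4 ⇒ A = \frac{5}{2}.
So g(n) = \frac{5 \cdot 3^{n}}{2} + \frac{3}{2}.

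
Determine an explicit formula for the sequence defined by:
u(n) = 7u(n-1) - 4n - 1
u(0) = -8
First-order linear with linear forcing.
Homogeneous solution: u_h(n) = A·(7)^n.
Try particular u_p(n) = pn + q. Substituting:
  pn + q = 7(p(n-1) + q) - 4n - 1.
Matching the n-coefficient: p = 7p - 4 ⇒ p = \frac{2}{3}.
Matching constants: q = -7p + 7q - 1 ⇒ q = \frac{17}{18}.
General: u(n) = A·(7)^n + \frac{2 n}{3} + \frac{17}{18}.
Apply u(0) = -8: A + \frac{17}{18} = -8 ⇒ A = - \frac{161}{18}.
So u(n) = - \frac{161 \cdot 7^{n}}{18} + \frac{2 n}{3} + \frac{17}{18}.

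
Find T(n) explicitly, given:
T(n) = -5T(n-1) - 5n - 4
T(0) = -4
First-order linear with linear forcing.
Homogeneous solution: T_h(n) = A·(-5)^n.
Try particular T_p(n) = pn + q. Substituting:
  pn + q = -5(p(n-1) + q) - 5n - 4.
Matching the n-coefficient: p = -5p - 5 ⇒ p = - \frac{5}{6}.
Matching constants: q = 5p - 5q - 4 ⇒ q = - \frac{49}{36}.
General: T(n) = A·(-5)^n - \frac{5 n}{6} - \frac{49}{36}.
Apply T(0) = -4: A - \frac{49}{36} = -4 ⇒ A = - \frac{95}{36}.
So T(n) = - \frac{95 \left(-5\right)^{n}}{36} - \frac{5 n}{6} - \frac{49}{36}.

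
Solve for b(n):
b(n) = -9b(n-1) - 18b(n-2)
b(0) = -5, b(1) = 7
Characteristic equation: x² + 9x + 18 = 0, which factors as (x - (-6))(x - (-3)) = 0.
Roots r₁ = -6, r₂ = -3 (distinct).
General solution: b(n) = A·(-6)^n + B·(-3)^n.
From b(0) = -5: A + B = -5.
From b(1) = 7: -6A - 3B = 7.
Solving: A = \frac{8}{3}, B = - \frac{23}{3}.
So b(n) = - \frac{23 \left(-3\right)^{n}}{3} + \frac{8 \left(-6\right)^{n}}{3}.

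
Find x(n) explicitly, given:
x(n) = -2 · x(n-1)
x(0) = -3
Pure geometric recurrence with ratio -2.
By induction x(n) = x(0) · (-2)^n = - 3 \left(-2\right)^{n}.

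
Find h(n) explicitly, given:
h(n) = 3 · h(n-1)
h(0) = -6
Pure geometric recurrence with ratio 3.
By induction h(n) = h(0) · (3)^n = - 6 \cdot 3^{n}.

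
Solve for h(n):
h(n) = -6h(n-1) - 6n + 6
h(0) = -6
First-order linear with linear forcing.
Homogeneous solution: h_h(n) = A·(-6)^n.
Try particular h_p(n) = pn + q. Substituting:
  pn + q = -6(p(n-1) + q) - 6n + 6.
Matching the n-coefficient: p = -6p - 6 ⇒ p = - \frac{6}{7}.
Matching constants: q = 6p - 6q + 6 ⇒ q = \frac{6}{49}.
General: h(n) = A·(-6)^n - \frac{6 n}{7} + \frac{6}{49}.
Apply h(0) = -6: A + \frac{6}{49} = -6 ⇒ A = - \frac{300}{49}.
So h(n) = - \frac{300 \left(-6\right)^{n}}{49} - \frac{6 n}{7} + \frac{6}{49}.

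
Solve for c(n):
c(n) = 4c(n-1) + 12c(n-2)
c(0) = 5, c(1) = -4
Characteristic equation: x² - 4x - 12 = 0, which factors as (x - (-2))(x - (6)) = 0.
Roots r₁ = -2, r₂ = 6 (distinct).
General solution: c(n) = A·(-2)^n + B·(6)^n.
From c(0) = 5: A + B = 5.
From c(1) = -4: -2A + 6B = -4.
Solving: A = \frac{17}{4}, B = \frac{3}{4}.
So c(n) = \frac{17 \left(-2\right)^{n}}{4} + \frac{3 \cdot 6^{n}}{4}.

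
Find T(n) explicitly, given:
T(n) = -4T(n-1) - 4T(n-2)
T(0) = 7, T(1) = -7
Characteristic equation: x² + 4x + 4 = 0, which is (x - (-2))².
Repeated root r = -2.
General solution: T(n) = (A + Bn)·(-2)^n.
From T(0) = 7: A = 7.
From T(1) = -7: (A + B)·(-2) = -7 ⇒ B = - \frac{7}{2}.
So T(n) = \left(7 - \frac{7 n}{2}\right) \cdot (-2)^n.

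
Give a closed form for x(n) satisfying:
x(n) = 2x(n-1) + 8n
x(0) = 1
First-order linear with linear forcing.
Homogeneous solution: x_h(n) = A·(2)^n.
Try particular x_p(n) = pn + q. Substituting:
  pn + q = 2(p(n-1) + q) + 8n.
Matching the n-coefficient: p = 2p + 8 ⇒ p = -8.
Matching constants: q = -2p + 2q ⇒ q = -16.
General: x(n) = A·(2)^n - 8 n - 16.
Apply x(0) = 1: A - 16 = 1 ⇒ A = 17.
So x(n) = 17 \cdot 2^{n} - 8 n - 16.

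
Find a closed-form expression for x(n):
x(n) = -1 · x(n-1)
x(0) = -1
Pure geometric recurrence with ratio -1.
By induction x(n) = x(0) · (-1)^n = - \left(-1\right)^{n}.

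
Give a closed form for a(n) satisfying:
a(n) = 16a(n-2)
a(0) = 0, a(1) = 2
Characteristic equation: x² - 16 = 0, which factors as (x - (-4))(x - (4)) = 0.
Roots r₁ = -4, r₂ = 4 (distinct).
General solution: a(n) = A·(-4)^n + B·(4)^n.
From a(0) = 0: A + B = 0.
From a(1) = 2: -4A + 4B = 2.
Solving: A = - \frac{1}{4}, B = \frac{1}{4}.
So a(n) = - \frac{\left(-4\right)^{n}}{4} + \frac{4^{n}}{4}.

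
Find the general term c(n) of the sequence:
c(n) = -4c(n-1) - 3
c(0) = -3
First-order linear non-homogeneous.
Homogeneous solution: c_h(n) = A·(-4)^n.
Try constant particular solution c_p = K: K = -4K - 3 ⇒ K = - \frac{3}{5}.
General: c(n) = A·(-4)^n - \frac{3}{5}.
Apply c(0) = -3: A - \frac{3}{5} = -3 ⇒ A = - \frac{12}{5}.
So c(n) = - \frac{12 \left(-4\right)^{n}}{5} - \frac{3}{5}.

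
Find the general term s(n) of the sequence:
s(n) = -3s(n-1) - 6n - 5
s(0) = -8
First-order linear with linear forcing.
Homogeneous solution: s_h(n) = A·(-3)^n.
Try particular s_p(n) = pn + q. Substituting:
  pn + q = -3(p(n-1) + q) - 6n - 5.
Matching the n-coefficient: p = -3p - 6 ⇒ p = - \frac{3}{2}.
Matching constants: q = 3p - 3q - 5 ⇒ q = - \frac{19}{8}.
General: s(n) = A·(-3)^n - \frac{3 n}{2} - \frac{19}{8}.
Apply s(0) = -8: A - \frac{19}{8} = -8 ⇒ A = - \frac{45}{8}.
So s(n) = - \frac{45 \left(-3\right)^{n}}{8} - \frac{3 n}{2} - \frac{19}{8}.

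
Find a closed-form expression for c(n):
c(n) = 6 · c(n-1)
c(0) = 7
Pure geometric recurrence with ratio 6.
By induction c(n) = c(0) · (6)^n = 7 \cdot 6^{n}.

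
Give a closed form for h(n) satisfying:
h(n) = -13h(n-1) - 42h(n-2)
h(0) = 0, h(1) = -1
Characteristic equation: x² + 13x + 42 = 0, which factors as (x - (-7))(x - (-6)) = 0.
Roots r₁ = -7, r₂ = -6 (distinct).
General solution: h(n) = A·(-7)^n + B·(-6)^n.
From h(0) = 0: A + B = 0.
From h(1) = -1: -7A - 6B = -1.
Solving: A = 1, B = -1.
So h(n) = - \left(-6\right)^{n} + \left(-7\right)^{n}.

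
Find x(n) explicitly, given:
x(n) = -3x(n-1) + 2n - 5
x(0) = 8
First-order linear with linear forcing.
Homogeneous solution: x_h(n) = A·(-3)^n.
Try particular x_p(n) = pn + q. Substituting:
  pn + q = -3(p(n-1) + q) + 2n - 5.
Matching the n-coefficient: p = -3p + 2 ⇒ p = \frac{1}{2}.
Matching constants: q = 3p - 3q - 5 ⇒ q = - \frac{7}{8}.
General: x(n) = A·(-3)^n + \frac{n}{2} - \frac{7}{8}.
Apply x(0) = 8: A - \frac{7}{8} = 8 ⇒ A = \frac{71}{8}.
So x(n) = \frac{71 \left(-3\right)^{n}}{8} + \frac{n}{2} - \frac{7}{8}.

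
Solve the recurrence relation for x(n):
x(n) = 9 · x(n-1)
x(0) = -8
Pure geometric recurrence with ratio 9.
By induction x(n) = x(0) · (9)^n = - 8 \cdot 9^{n}.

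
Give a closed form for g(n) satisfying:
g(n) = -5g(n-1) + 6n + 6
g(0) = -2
First-order linear with linear forcing.
Homogeneous solution: g_h(n) = A·(-5)^n.
Try particular g_p(n) = pn + q. Substituting:
  pn + q = -5(p(n-1) + q) + 6n + 6.
Matching the n-coefficient: p = -5p + 6 ⇒ p = 1.
Matching constants: q = 5p - 5q + 6 ⇒ q = \frac{11}{6}.
General: g(n) = A·(-5)^n + n + \frac{11}{6}.
Apply g(0) = -2: A + \frac{11}{6} = -2 ⇒ A = - \frac{23}{6}.
So g(n) = - \frac{23 \left(-5\right)^{n}}{6} + n + \frac{11}{6}.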